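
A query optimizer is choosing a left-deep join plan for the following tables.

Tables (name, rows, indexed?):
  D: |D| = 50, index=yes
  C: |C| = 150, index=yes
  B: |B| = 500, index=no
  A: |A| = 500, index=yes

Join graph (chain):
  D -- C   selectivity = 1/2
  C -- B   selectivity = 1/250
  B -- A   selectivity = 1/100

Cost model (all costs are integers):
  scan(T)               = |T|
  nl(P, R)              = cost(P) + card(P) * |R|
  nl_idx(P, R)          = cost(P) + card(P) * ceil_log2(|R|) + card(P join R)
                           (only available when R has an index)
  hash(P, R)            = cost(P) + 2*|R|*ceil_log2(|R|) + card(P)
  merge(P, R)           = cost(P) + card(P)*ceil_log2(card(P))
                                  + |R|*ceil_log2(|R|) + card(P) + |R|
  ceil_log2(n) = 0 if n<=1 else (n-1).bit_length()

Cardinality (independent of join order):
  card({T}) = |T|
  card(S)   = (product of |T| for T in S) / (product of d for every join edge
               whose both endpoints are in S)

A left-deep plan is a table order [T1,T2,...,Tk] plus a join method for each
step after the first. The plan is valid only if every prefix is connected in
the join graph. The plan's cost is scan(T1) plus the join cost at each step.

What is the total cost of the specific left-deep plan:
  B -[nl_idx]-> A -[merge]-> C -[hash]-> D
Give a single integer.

step 1: scan B: cost=500, card=500
step 2: join A via nl_idx
    card(P join A) = 500*500/(100) = 2500
    cost = 500 + 500*9 + 2500 = 7500
step 3: join C via merge
    card(P join C) = 2500*150/(250) = 1500
    cost = 7500 + 2500*12 + 150*8 + 2500 + 150 = 41350
step 4: join D via hash
    card(P join D) = 1500*50/(2) = 37500
    cost = 41350 + 2*50*6 + 1500 = 43450

43450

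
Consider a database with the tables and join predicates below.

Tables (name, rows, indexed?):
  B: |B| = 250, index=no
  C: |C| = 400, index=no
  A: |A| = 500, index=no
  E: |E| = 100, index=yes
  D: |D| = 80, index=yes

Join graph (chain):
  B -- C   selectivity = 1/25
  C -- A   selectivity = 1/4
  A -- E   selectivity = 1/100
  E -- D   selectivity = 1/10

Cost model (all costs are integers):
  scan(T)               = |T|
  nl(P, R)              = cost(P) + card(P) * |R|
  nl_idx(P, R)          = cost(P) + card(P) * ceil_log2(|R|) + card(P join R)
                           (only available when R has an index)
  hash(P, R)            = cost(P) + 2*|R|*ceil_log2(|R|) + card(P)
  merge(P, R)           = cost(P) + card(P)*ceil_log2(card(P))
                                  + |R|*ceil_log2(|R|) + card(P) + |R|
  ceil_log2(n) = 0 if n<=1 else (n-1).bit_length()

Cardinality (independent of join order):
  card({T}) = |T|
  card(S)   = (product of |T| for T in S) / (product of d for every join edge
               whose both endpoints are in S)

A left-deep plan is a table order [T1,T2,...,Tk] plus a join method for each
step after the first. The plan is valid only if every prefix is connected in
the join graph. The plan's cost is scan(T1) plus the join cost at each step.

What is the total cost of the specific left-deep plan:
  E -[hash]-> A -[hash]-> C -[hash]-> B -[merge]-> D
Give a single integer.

10071540

step 1: scan E: cost=100, card=100
step 2: join A via hash
    card(P join A) = 100*500/(100) = 500
    cost = 100 + 2*500*9 + 100 = 9200
step 3: join C via hash
    card(P join C) = 500*400/(4) = 50000
    cost = 9200 + 2*400*9 + 500 = 16900
step 4: join B via hash
    card(P join B) = 50000*250/(25) = 500000
    cost = 16900 + 2*250*8 + 50000 = 70900
step 5: join D via merge
    card(P join D) = 500000*80/(10) = 4000000
    cost = 70900 + 500000*19 + 80*7 + 500000 + 80 = 10071540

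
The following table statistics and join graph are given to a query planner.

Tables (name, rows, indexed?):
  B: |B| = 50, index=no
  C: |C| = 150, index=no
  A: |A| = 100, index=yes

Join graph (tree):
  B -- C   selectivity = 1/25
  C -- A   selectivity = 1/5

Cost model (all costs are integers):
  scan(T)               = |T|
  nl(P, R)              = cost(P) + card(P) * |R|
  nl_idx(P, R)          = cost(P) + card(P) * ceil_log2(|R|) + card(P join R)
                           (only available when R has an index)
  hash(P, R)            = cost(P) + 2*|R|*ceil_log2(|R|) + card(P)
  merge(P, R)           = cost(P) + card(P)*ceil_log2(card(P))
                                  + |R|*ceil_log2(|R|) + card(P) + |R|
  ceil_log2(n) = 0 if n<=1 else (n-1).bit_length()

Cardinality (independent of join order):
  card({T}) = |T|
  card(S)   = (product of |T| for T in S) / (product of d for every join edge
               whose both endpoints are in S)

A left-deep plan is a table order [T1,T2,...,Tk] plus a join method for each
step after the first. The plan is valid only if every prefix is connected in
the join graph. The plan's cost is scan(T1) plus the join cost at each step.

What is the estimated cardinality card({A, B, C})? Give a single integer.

6000

Tables in S: A(100), B(50), C(150)
Edges inside S: B-C(d=25), C-A(d=5)
numerator = 100 * 50 * 150 = 750000
denominator = 25 * 5 = 125
card(S) = 750000 / 125 = 6000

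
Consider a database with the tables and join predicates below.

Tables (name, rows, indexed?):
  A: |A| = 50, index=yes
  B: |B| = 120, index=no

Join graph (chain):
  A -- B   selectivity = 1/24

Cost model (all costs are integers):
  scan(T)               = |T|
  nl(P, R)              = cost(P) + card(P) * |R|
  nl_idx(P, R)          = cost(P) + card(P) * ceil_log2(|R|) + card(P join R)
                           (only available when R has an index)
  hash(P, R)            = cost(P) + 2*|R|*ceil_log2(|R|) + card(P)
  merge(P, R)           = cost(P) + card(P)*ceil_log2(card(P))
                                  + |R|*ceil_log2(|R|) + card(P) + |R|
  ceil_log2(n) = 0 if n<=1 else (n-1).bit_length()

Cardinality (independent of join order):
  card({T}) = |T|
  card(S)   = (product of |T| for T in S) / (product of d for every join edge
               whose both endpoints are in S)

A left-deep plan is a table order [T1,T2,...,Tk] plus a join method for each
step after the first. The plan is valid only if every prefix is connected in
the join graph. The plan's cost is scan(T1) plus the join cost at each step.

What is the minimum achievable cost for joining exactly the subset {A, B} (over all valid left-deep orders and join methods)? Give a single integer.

840

Selinger DP over subsets of {A,B}:
  {A}: scan cost=50, card=50
  {B}: scan cost=120, card=120
  {AB}: card=250; try (A,hash)→840, (A,nl_idx)→1090, (B,merge)→1360, (A,merge)→1430, (B,hash)→1780, (B,nl)→6050 …(+1); best=840 via (A,hash)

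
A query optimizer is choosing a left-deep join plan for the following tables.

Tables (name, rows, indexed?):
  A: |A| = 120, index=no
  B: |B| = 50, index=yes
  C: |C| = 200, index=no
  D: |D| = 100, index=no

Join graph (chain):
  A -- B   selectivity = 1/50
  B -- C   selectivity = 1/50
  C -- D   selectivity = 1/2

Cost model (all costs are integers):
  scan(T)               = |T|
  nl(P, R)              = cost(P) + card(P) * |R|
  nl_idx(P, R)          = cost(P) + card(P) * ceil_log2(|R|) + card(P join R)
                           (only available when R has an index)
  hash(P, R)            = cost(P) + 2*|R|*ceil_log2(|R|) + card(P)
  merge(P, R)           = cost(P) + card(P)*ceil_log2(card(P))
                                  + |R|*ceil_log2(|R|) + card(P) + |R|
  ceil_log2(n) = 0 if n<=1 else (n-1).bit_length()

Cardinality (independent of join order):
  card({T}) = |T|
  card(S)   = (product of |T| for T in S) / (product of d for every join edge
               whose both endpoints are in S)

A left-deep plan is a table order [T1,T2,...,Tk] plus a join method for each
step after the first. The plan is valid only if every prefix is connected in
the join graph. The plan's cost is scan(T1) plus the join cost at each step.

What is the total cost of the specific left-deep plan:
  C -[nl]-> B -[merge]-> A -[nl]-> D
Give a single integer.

60960

step 1: scan C: cost=200, card=200
step 2: join B via nl
    card(P join B) = 200*50/(50) = 200
    cost = 200 + 200*50 = 10200
step 3: join A via merge
    card(P join A) = 200*120/(50) = 480
    cost = 10200 + 200*8 + 120*7 + 200 + 120 = 12960
step 4: join D via nl
    card(P join D) = 480*100/(2) = 24000
    cost = 12960 + 480*100 = 60960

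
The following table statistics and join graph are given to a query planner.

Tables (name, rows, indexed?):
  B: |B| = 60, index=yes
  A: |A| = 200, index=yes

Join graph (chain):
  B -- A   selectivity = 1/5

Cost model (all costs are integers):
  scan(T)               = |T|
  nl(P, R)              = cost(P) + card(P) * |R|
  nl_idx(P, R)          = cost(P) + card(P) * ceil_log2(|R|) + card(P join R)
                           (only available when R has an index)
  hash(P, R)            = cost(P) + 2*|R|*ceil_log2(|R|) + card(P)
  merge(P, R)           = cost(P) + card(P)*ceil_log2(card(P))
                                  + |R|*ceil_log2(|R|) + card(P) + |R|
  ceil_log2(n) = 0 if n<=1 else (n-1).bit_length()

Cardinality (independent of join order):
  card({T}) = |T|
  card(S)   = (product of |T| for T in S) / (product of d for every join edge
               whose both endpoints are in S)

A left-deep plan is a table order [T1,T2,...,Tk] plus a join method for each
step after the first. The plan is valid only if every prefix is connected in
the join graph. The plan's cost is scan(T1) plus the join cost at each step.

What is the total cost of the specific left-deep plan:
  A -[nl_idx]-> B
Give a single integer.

3800

step 1: scan A: cost=200, card=200
step 2: join B via nl_idx
    card(P join B) = 200*60/(5) = 2400
    cost = 200 + 200*6 + 2400 = 3800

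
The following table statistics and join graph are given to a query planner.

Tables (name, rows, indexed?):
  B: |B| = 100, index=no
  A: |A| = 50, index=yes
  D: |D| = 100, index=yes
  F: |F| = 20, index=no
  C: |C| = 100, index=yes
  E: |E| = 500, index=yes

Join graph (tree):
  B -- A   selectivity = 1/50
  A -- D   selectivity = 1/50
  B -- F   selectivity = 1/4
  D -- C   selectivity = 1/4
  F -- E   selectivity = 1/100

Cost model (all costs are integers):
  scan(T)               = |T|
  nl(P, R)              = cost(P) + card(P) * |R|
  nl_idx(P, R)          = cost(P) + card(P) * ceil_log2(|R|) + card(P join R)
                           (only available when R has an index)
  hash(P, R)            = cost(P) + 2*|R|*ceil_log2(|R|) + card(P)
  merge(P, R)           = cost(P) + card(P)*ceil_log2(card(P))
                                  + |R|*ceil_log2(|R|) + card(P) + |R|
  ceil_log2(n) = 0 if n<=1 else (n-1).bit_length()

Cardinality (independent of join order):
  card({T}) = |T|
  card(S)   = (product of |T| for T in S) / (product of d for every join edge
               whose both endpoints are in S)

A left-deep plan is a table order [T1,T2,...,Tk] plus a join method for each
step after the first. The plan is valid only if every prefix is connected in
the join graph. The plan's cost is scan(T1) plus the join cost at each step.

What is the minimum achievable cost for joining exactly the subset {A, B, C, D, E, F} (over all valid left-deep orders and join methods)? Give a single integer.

Selinger DP over subsets of {A,B,C,D,E,F}:
  {B}: scan cost=100, card=100
  {A}: scan cost=50, card=50
  {D}: scan cost=100, card=100
  {F}: scan cost=20, card=20
  {C}: scan cost=100, card=100
  {E}: scan cost=500, card=500
  {AB}: card=100; try (A,hash)→800, (A,nl_idx)→800, (B,merge)→1200, (A,merge)→1250, (B,hash)→1500, (B,nl)→5050 …(+1); best=800 via (A,hash)
  {BF}: card=500; try (F,hash)→400, (B,merge)→940, (F,merge)→1020, (B,hash)→1440, (B,nl)→2020, (F,nl)→2100; best=400 via (F,hash)
  {AD}: card=100; try (D,nl_idx)→500, (A,hash)→800, (A,nl_idx)→800, (D,merge)→1200, (A,merge)→1250, (D,hash)→1500 …(+2); best=500 via (D,nl_idx)
  {CD}: card=2500; try (D,hash)→1600, (C,hash)→1600, (D,merge)→1700, (C,merge)→1700, (D,nl_idx)→3300, (C,nl_idx)→3300 …(+2); best=1600 via (D,hash)
  {EF}: card=100; try (E,nl_idx)→300, (F,hash)→1200, (E,merge)→5140, (F,merge)→5620, (E,hash)→9040, (E,nl)→10020 …(+1); best=300 via (E,nl_idx)
  {ABD}: card=200; try (D,nl_idx)→1700, (B,hash)→2000, (B,merge)→2100, (D,hash)→2300, (D,merge)→2400, (B,nl)→10500 …(+1); best=1700 via (D,nl_idx)
  {ABF}: card=500; try (F,hash)→1100, (A,hash)→1500, (F,merge)→1720, (F,nl)→2800, (A,nl_idx)→3900, (A,merge)→5750 …(+1); best=1100 via (F,hash)
  {BEF}: card=2500; try (B,hash)→1800, (B,merge)→1900, (E,nl_idx)→7400, (E,hash)→9900, (B,nl)→10300, (E,merge)→10400 …(+1); best=1800 via (B,hash)
  {ACD}: card=2500; try (C,hash)→2000, (C,merge)→2100, (C,nl_idx)→3700, (A,hash)→4700, (C,nl)→10500, (A,nl_idx)→19100 …(+2); best=2000 via (C,hash)
  {ABDF}: card=1000; try (F,hash)→2100, (D,hash)→3000, (F,merge)→3620, (D,nl_idx)→5600, (F,nl)→5700, (D,merge)→6900 …(+1); best=2100 via (F,hash)
  {ABCD}: card=5000; try (C,hash)→3300, (C,merge)→4300, (B,hash)→5900, (C,nl_idx)→8100, (C,nl)→21700, (B,merge)→35300 …(+1); best=3300 via (C,hash)
  {ABEF}: card=2500; try (A,hash)→4900, (E,nl_idx)→8100, (E,hash)→10600, (E,merge)→11100, (A,nl_idx)→19300, (A,merge)→34650 …(+2); best=4900 via (A,hash)
  {ABCDF}: card=25000; try (C,hash)→4500, (F,hash)→8500, (C,merge)→13900, (C,nl_idx)→34100, (F,merge)→73420, (C,nl)→102100 …(+1); best=4500 via (C,hash)
  {ABDEF}: card=5000; try (D,hash)→8800, (E,hash)→12100, (E,nl_idx)→16100, (E,merge)→18100, (D,nl_idx)→27400, (D,merge)→38200 …(+2); best=8800 via (D,hash)
  {ABCDEF}: card=125000; try (C,hash)→15200, (E,hash)→38500, (C,merge)→79600, (C,nl_idx)→168800, (E,nl_idx)→354500, (E,merge)→409500 …(+2); best=15200 via (C,hash)

15200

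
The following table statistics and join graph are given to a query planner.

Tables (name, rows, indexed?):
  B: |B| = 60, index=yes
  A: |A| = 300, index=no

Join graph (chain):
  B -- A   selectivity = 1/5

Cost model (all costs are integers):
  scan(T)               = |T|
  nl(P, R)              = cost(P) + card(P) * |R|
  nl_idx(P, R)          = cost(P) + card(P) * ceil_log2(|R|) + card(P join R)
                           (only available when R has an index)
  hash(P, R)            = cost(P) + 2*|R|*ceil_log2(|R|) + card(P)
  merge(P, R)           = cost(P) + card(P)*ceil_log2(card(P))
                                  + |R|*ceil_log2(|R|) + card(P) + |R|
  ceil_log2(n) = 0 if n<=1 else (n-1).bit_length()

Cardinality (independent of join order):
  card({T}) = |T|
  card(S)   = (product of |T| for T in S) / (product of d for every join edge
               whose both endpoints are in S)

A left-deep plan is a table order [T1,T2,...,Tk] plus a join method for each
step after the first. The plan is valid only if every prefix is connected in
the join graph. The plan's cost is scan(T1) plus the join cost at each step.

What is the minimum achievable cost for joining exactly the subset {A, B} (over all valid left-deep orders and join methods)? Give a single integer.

1320

Selinger DP over subsets of {A,B}:
  {B}: scan cost=60, card=60
  {A}: scan cost=300, card=300
  {AB}: card=3600; try (B,hash)→1320, (A,merge)→3480, (B,merge)→3720, (A,hash)→5520, (B,nl_idx)→5700, (A,nl)→18060 …(+1); best=1320 via (B,hash)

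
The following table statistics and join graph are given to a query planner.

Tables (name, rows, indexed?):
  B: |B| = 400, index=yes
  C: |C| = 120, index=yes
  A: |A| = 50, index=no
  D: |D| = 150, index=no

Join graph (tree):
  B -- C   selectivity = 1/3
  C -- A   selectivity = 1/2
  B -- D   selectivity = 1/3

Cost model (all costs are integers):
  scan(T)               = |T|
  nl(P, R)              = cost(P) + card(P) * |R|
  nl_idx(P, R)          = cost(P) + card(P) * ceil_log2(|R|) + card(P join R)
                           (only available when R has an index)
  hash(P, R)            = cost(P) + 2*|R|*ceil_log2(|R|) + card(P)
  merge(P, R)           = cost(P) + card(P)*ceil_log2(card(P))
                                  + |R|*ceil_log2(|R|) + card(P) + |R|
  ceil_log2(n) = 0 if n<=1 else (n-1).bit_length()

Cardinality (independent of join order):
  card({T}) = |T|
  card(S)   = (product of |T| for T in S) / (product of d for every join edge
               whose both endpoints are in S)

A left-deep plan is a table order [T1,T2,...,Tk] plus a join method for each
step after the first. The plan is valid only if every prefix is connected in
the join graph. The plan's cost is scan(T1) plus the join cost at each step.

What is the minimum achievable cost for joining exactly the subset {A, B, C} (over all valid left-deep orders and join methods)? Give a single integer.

11040

Selinger DP over subsets of {A,B,C}:
  {B}: scan cost=400, card=400
  {C}: scan cost=120, card=120
  {A}: scan cost=50, card=50
  {BC}: card=16000; try (C,hash)→2480, (B,merge)→5080, (C,merge)→5360, (B,hash)→7440, (B,nl_idx)→17200, (C,nl_idx)→19200 …(+2); best=2480 via (C,hash)
  {AC}: card=3000; try (A,hash)→840, (C,merge)→1360, (A,merge)→1430, (C,hash)→1780, (C,nl_idx)→3400, (C,nl)→6050 …(+1); best=840 via (A,hash)
  {ABC}: card=400000; try (B,hash)→11040, (A,hash)→19080, (B,merge)→43840, (A,merge)→242830, (B,nl_idx)→427840, (A,nl)→802480 …(+1); best=11040 via (B,hash)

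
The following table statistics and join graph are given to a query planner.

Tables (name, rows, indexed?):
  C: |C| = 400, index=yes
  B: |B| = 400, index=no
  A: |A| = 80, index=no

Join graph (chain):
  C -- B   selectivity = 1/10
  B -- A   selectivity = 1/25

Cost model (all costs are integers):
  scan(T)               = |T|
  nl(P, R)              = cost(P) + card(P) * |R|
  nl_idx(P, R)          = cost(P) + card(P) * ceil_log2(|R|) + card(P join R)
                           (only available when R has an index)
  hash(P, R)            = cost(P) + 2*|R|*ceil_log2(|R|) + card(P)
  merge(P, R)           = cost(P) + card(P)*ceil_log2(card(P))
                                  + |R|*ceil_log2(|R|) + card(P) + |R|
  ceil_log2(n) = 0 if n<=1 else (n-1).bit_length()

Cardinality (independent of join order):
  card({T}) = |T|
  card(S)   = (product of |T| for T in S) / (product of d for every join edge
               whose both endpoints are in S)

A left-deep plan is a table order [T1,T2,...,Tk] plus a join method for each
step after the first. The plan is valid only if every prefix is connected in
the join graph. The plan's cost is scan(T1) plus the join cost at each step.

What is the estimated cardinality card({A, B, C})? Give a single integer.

Tables in S: A(80), B(400), C(400)
Edges inside S: C-B(d=10), B-A(d=25)
numerator = 80 * 400 * 400 = 12800000
denominator = 10 * 25 = 250
card(S) = 12800000 / 250 = 51200

51200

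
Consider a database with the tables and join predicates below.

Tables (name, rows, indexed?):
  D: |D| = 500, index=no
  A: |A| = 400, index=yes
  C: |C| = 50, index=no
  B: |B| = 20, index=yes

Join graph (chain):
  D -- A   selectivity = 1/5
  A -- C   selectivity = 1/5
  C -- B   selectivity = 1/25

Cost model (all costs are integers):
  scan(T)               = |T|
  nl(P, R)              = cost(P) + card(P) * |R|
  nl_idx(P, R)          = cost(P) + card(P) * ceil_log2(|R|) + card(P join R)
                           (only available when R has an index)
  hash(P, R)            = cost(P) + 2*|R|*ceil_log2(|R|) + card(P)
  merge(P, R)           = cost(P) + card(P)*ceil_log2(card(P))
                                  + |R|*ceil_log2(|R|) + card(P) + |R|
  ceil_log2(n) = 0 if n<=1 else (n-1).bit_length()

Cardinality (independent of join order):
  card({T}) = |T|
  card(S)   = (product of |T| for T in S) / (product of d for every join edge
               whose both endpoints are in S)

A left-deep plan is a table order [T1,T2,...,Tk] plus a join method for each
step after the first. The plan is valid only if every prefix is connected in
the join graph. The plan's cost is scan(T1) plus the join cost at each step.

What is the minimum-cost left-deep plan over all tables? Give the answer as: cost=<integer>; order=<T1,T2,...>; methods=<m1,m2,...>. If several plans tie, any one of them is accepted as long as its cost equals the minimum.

Selinger DP (subsets sized 1..n):
  {D}: scan cost=500, card=500
  {A}: scan cost=400, card=400
  {C}: scan cost=50, card=50
  {B}: scan cost=20, card=20
  {AD}: card=40000; try (A,hash)→8200, (D,merge)→9400, (A,merge)→9500, (D,hash)→9800, (A,nl_idx)→45000, (D,nl)→200400 …(+1); best=8200 via (A,hash)
  {AC}: card=4000; try (C,hash)→1400, (A,merge)→4400, (A,nl_idx)→4500, (C,merge)→4750, (A,hash)→7300, (A,nl)→20050 …(+1); best=1400 via (C,hash)
  {BC}: card=40; try (B,hash)→300, (B,nl_idx)→340, (C,merge)→490, (B,merge)→520, (C,hash)→640, (C,nl)→1020 …(+1); best=300 via (B,hash)
  {ACD}: card=400000; try (D,hash)→14400, (C,hash)→48800, (D,merge)→58400, (C,merge)→688550, (D,nl)→2001400, (C,nl)→2008200; best=14400 via (D,hash)
  {ABC}: card=3200; try (A,nl_idx)→3860, (A,merge)→4580, (B,hash)→5600, (A,hash)→7540, (A,nl)→16300, (B,nl_idx)→24600 …(+2); best=3860 via (A,nl_idx)
  {ABCD}: card=320000; try (D,hash)→16060, (D,merge)→50460, (B,hash)→414600, (D,nl)→1603860, (B,nl_idx)→2334400, (B,nl)→8014400 …(+1); best=16060 via (D,hash)

cost=16060; order=C,B,A,D; methods=hash,nl_idx,hash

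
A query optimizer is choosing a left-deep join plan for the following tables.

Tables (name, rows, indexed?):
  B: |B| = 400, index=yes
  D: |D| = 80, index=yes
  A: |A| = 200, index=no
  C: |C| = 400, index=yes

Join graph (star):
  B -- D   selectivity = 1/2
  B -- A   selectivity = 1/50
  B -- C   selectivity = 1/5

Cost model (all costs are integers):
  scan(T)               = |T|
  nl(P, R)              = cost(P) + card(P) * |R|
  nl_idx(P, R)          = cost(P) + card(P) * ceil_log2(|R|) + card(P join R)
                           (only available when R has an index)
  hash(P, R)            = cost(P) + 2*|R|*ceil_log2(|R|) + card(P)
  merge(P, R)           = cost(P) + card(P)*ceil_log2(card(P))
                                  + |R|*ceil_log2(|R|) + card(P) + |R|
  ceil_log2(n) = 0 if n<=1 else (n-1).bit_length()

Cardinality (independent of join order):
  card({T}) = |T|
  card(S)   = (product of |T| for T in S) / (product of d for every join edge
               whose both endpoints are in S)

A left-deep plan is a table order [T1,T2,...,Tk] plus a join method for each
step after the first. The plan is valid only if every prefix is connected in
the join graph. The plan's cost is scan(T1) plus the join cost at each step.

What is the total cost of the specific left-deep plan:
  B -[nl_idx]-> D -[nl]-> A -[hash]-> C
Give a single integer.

3290400

step 1: scan B: cost=400, card=400
step 2: join D via nl_idx
    card(P join D) = 400*80/(2) = 16000
    cost = 400 + 400*7 + 16000 = 19200
step 3: join A via nl
    card(P join A) = 16000*200/(50) = 64000
    cost = 19200 + 16000*200 = 3219200
step 4: join C via hash
    card(P join C) = 64000*400/(5) = 5120000
    cost = 3219200 + 2*400*9 + 64000 = 3290400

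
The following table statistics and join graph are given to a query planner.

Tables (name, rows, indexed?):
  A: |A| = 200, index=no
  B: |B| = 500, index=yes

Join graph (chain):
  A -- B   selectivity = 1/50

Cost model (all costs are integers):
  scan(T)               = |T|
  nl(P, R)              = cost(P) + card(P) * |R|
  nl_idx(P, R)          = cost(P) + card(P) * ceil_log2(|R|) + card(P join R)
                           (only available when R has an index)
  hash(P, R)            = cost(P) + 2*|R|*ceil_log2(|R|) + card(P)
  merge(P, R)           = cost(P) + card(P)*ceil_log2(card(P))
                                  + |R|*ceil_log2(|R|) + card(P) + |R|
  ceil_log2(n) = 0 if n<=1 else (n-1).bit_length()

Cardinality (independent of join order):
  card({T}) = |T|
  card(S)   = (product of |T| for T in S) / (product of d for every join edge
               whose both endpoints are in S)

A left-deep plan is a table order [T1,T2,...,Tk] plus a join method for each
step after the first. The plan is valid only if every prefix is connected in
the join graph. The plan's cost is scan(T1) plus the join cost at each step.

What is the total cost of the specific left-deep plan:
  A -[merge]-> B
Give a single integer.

step 1: scan A: cost=200, card=200
step 2: join B via merge
    card(P join B) = 200*500/(50) = 2000
    cost = 200 + 200*8 + 500*9 + 200 + 500 = 7000

7000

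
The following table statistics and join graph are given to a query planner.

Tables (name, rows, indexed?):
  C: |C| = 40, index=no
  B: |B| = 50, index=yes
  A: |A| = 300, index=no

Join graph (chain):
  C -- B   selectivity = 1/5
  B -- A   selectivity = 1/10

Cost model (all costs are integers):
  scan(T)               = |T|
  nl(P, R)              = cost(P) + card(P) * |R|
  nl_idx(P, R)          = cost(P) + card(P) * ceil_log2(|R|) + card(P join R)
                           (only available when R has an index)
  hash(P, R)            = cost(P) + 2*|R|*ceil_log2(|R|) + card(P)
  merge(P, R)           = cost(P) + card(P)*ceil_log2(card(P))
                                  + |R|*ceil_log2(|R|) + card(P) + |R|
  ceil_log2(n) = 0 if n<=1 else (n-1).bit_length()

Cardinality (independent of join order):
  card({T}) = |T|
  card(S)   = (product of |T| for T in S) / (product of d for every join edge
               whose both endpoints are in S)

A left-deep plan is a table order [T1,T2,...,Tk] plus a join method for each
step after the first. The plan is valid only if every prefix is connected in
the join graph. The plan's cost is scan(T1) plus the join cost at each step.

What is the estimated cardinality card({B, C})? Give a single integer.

400

Tables in S: B(50), C(40)
Edges inside S: C-B(d=5)
numerator = 50 * 40 = 2000
denominator = 5 = 5
card(S) = 2000 / 5 = 400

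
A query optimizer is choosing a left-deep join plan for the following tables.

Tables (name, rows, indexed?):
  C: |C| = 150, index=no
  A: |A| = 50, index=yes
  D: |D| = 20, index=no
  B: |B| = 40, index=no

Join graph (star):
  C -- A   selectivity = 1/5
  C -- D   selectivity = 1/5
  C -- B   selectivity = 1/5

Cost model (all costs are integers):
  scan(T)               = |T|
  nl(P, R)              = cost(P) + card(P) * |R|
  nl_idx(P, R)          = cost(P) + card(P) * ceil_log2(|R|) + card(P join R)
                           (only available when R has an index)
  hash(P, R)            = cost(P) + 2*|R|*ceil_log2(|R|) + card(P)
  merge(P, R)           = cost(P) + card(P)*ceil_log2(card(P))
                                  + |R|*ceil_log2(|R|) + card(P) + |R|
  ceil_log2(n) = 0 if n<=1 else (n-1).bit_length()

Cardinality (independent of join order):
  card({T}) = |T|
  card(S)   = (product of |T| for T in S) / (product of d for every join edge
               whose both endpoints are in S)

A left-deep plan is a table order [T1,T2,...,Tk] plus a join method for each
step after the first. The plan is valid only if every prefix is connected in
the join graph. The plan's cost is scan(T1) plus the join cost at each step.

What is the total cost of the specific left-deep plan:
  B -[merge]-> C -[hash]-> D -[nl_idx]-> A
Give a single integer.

step 1: scan B: cost=40, card=40
step 2: join C via merge
    card(P join C) = 40*150/(5) = 1200
    cost = 40 + 40*6 + 150*8 + 40 + 150 = 1670
step 3: join D via hash
    card(P join D) = 1200*20/(5) = 4800
    cost = 1670 + 2*20*5 + 1200 = 3070
step 4: join A via nl_idx
    card(P join A) = 4800*50/(5) = 48000
    cost = 3070 + 4800*6 + 48000 = 79870

79870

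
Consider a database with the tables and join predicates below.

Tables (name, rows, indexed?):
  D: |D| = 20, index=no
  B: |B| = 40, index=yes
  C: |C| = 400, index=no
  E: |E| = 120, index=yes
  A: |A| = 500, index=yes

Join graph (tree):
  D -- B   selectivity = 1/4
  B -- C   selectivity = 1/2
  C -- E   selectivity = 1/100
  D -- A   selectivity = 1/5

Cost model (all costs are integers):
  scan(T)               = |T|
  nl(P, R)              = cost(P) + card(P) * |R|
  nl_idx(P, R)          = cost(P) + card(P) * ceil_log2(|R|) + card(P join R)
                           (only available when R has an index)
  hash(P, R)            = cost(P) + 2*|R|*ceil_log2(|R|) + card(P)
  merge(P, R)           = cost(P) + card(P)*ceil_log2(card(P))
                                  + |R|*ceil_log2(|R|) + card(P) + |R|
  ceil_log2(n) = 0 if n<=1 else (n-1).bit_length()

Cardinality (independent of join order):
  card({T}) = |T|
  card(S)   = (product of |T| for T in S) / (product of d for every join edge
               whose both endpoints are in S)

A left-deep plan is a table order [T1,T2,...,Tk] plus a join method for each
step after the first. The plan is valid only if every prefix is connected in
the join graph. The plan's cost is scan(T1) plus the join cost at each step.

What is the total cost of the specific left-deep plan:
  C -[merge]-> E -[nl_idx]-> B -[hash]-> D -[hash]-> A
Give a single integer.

step 1: scan C: cost=400, card=400
step 2: join E via merge
    card(P join E) = 400*120/(100) = 480
    cost = 400 + 400*9 + 120*7 + 400 + 120 = 5360
step 3: join B via nl_idx
    card(P join B) = 480*40/(2) = 9600
    cost = 5360 + 480*6 + 9600 = 17840
step 4: join D via hash
    card(P join D) = 9600*20/(4) = 48000
    cost = 17840 + 2*20*5 + 9600 = 27640
step 5: join A via hash
    card(P join A) = 48000*500/(5) = 4800000
    cost = 27640 + 2*500*9 + 48000 = 84640

84640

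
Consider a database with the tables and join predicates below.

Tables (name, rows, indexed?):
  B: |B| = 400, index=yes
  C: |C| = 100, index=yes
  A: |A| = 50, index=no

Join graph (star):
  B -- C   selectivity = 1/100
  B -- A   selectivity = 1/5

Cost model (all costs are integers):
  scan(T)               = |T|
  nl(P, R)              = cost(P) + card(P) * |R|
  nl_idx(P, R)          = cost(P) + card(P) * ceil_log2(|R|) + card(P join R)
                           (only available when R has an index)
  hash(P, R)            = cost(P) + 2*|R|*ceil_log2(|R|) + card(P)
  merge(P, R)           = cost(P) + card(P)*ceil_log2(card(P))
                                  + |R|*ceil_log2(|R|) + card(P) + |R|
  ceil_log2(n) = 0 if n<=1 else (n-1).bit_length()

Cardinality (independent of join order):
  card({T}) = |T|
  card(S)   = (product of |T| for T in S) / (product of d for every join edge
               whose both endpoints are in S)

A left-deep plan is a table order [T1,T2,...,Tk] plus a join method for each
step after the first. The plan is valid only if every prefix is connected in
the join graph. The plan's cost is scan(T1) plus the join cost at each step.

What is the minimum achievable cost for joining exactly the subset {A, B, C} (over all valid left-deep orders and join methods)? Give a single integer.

2400

Selinger DP over subsets of {A,B,C}:
  {B}: scan cost=400, card=400
  {C}: scan cost=100, card=100
  {A}: scan cost=50, card=50
  {BC}: card=400; try (B,nl_idx)→1400, (C,hash)→2200, (C,nl_idx)→3600, (B,merge)→4900, (C,merge)→5200, (B,hash)→7400 …(+2); best=1400 via (B,nl_idx)
  {AB}: card=4000; try (A,hash)→1400, (B,merge)→4400, (B,nl_idx)→4500, (A,merge)→4750, (B,hash)→7300, (B,nl)→20050 …(+1); best=1400 via (A,hash)
  {ABC}: card=4000; try (A,hash)→2400, (A,merge)→5750, (C,hash)→6800, (A,nl)→21400, (C,nl_idx)→33400, (C,merge)→54200 …(+1); best=2400 via (A,hash)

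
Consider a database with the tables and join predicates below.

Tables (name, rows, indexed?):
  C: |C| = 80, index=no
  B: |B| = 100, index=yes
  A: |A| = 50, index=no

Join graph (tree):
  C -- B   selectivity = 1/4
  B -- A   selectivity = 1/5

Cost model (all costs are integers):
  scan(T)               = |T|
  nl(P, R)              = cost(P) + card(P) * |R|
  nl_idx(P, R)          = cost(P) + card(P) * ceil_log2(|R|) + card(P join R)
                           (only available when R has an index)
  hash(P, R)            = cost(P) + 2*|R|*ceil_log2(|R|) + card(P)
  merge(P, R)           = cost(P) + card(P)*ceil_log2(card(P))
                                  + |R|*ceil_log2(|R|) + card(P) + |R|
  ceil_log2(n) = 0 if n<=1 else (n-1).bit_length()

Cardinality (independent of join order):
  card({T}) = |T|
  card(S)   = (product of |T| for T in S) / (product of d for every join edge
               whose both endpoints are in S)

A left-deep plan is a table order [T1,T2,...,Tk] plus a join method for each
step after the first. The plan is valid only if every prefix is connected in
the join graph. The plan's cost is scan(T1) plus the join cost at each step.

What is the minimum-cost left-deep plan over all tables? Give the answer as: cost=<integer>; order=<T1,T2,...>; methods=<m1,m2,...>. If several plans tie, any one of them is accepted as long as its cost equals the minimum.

cost=2920; order=B,A,C; methods=hash,hash

Selinger DP (subsets sized 1..n):
  {C}: scan cost=80, card=80
  {B}: scan cost=100, card=100
  {A}: scan cost=50, card=50
  {BC}: card=2000; try (C,hash)→1320, (B,merge)→1520, (C,merge)→1540, (B,hash)→1560, (B,nl_idx)→2640, (B,nl)→8080 …(+1); best=1320 via (C,hash)
  {AB}: card=1000; try (A,hash)→800, (B,merge)→1200, (A,merge)→1250, (B,nl_idx)→1400, (B,hash)→1500, (B,nl)→5050 …(+1); best=800 via (A,hash)
  {ABC}: card=20000; try (C,hash)→2920, (A,hash)→3920, (C,merge)→12440, (A,merge)→25670, (C,nl)→80800, (A,nl)→101320; best=2920 via (C,hash)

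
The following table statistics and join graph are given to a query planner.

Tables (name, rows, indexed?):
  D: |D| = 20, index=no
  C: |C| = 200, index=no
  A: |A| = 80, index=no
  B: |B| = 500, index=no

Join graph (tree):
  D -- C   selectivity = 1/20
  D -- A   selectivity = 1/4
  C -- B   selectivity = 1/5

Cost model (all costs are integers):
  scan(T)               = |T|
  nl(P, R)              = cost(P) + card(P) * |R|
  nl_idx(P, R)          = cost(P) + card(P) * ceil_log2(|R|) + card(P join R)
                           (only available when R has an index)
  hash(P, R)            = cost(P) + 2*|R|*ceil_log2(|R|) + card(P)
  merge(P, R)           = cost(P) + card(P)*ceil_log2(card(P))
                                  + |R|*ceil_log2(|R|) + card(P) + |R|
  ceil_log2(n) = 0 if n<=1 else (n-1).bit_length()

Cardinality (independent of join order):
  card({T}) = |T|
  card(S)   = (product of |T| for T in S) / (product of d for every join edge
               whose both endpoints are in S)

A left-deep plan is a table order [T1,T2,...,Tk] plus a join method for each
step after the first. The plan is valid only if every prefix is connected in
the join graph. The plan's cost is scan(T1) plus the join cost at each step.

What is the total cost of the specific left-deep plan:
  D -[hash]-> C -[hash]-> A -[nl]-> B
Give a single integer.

2004560

step 1: scan D: cost=20, card=20
step 2: join C via hash
    card(P join C) = 20*200/(20) = 200
    cost = 20 + 2*200*8 + 20 = 3240
step 3: join A via hash
    card(P join A) = 200*80/(4) = 4000
    cost = 3240 + 2*80*7 + 200 = 4560
step 4: join B via nl
    card(P join B) = 4000*500/(5) = 400000
    cost = 4560 + 4000*500 = 2004560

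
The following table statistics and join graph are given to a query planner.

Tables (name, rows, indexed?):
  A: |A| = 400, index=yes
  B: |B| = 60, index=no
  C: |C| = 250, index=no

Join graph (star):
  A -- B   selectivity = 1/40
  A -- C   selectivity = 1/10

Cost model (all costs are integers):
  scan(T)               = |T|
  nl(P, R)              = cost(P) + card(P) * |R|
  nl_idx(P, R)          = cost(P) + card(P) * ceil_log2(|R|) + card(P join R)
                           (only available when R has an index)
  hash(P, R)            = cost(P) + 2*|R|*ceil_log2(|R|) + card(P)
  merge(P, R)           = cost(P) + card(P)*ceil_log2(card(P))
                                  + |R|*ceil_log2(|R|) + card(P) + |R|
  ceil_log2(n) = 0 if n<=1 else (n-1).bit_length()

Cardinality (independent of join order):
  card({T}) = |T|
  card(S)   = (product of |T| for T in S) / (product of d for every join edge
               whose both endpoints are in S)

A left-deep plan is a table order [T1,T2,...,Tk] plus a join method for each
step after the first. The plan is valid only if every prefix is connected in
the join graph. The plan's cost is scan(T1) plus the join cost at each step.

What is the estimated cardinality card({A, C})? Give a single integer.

Tables in S: A(400), C(250)
Edges inside S: A-C(d=10)
numerator = 400 * 250 = 100000
denominator = 10 = 10
card(S) = 100000 / 10 = 10000

10000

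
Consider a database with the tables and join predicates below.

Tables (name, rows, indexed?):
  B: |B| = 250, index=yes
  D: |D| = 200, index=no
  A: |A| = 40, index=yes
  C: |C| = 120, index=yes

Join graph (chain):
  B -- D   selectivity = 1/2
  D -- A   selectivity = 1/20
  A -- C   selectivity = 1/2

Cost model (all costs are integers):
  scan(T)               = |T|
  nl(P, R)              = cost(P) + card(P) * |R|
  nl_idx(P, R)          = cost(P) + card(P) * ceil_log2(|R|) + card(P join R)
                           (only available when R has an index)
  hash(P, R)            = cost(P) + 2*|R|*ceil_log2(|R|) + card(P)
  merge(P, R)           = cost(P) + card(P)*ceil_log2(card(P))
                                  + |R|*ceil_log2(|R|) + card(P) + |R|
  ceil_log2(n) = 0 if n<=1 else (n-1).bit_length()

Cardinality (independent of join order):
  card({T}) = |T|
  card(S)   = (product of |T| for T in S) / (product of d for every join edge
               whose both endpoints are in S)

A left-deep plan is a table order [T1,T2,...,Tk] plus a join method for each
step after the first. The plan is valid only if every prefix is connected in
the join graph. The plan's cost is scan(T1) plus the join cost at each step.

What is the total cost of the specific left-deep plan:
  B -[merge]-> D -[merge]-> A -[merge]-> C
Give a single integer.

1255540

step 1: scan B: cost=250, card=250
step 2: join D via merge
    card(P join D) = 250*200/(2) = 25000
    cost = 250 + 250*8 + 200*8 + 250 + 200 = 4300
step 3: join A via merge
    card(P join A) = 25000*40/(20) = 50000
    cost = 4300 + 25000*15 + 40*6 + 25000 + 40 = 404580
step 4: join C via merge
    card(P join C) = 50000*120/(2) = 3000000
    cost = 404580 + 50000*16 + 120*7 + 50000 + 120 = 1255540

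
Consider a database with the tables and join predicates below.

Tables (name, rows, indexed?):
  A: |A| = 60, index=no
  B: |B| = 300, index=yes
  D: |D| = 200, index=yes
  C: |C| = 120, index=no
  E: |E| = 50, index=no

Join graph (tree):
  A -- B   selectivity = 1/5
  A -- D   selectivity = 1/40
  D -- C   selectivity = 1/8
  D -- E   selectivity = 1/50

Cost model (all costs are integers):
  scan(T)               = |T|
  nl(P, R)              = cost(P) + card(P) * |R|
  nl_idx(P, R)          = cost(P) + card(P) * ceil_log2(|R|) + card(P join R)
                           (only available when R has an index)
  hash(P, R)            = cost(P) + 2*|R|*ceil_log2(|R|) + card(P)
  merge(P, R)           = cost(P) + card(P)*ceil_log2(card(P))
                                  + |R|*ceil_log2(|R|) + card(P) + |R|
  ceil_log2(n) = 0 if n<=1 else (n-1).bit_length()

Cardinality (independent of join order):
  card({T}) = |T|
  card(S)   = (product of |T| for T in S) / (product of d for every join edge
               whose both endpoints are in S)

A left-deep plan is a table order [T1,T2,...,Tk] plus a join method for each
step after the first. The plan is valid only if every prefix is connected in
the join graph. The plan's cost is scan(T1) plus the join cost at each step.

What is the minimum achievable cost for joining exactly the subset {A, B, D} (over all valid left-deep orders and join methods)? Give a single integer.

6540

Selinger DP over subsets of {A,B,D}:
  {A}: scan cost=60, card=60
  {B}: scan cost=300, card=300
  {D}: scan cost=200, card=200
  {AB}: card=3600; try (A,hash)→1320, (B,merge)→3480, (A,merge)→3720, (B,nl_idx)→4200, (B,hash)→5520, (B,nl)→18060 …(+1); best=1320 via (A,hash)
  {AD}: card=300; try (D,nl_idx)→840, (A,hash)→1120, (D,merge)→2280, (A,merge)→2420, (D,hash)→3320, (D,nl)→12060 …(+1); best=840 via (D,nl_idx)
  {ABD}: card=18000; try (B,hash)→6540, (B,merge)→6840, (D,hash)→8120, (B,nl_idx)→21540, (D,nl_idx)→48120, (D,merge)→49920 …(+2); best=6540 via (B,hash)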